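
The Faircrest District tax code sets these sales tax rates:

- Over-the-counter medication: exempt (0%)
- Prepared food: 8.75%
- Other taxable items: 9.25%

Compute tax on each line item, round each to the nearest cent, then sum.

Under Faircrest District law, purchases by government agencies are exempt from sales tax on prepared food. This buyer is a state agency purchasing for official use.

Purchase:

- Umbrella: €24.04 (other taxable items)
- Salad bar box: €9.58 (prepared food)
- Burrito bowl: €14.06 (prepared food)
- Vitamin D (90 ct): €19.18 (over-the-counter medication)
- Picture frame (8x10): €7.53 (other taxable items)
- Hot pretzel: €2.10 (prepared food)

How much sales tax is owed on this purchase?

Umbrella €24.04: other taxable items → 9.25% → €2.22
Salad bar box €9.58: prepared food, buyer-exempt → 0% → €0.00
Burrito bowl €14.06: prepared food, buyer-exempt → 0% → €0.00
Vitamin D (90 ct) €19.18: over-the-counter medication → 0% → €0.00
Picture frame (8x10) €7.53: other taxable items → 9.25% → €0.70
Hot pretzel €2.10: prepared food, buyer-exempt → 0% → €0.00
Total tax = €2.22 + €0.70 = €2.92

€2.92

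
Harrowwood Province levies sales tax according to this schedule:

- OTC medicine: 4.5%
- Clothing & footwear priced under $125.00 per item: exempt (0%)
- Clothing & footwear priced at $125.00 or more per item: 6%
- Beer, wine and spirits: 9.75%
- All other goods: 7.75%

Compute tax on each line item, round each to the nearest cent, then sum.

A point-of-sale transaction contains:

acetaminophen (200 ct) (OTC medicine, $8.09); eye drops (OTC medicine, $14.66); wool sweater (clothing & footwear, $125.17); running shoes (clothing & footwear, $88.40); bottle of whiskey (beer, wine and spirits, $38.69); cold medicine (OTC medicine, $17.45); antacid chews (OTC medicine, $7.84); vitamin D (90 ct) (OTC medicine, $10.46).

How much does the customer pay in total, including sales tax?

$324.67

Acetaminophen (200 ct) $8.09: OTC medicine → 4.5% → $0.36
Eye drops $14.66: OTC medicine → 4.5% → $0.66
Wool sweater $125.17: clothing & footwear, $125.00 or more → 6% → $7.51
Running shoes $88.40: clothing & footwear, under $125.00 → 0% → $0.00
Bottle of whiskey $38.69: beer, wine and spirits → 9.75% → $3.77
Cold medicine $17.45: OTC medicine → 4.5% → $0.79
Antacid chews $7.84: OTC medicine → 4.5% → $0.35
Vitamin D (90 ct) $10.46: OTC medicine → 4.5% → $0.47
Subtotal = $310.76; tax = $13.91; total due = $324.67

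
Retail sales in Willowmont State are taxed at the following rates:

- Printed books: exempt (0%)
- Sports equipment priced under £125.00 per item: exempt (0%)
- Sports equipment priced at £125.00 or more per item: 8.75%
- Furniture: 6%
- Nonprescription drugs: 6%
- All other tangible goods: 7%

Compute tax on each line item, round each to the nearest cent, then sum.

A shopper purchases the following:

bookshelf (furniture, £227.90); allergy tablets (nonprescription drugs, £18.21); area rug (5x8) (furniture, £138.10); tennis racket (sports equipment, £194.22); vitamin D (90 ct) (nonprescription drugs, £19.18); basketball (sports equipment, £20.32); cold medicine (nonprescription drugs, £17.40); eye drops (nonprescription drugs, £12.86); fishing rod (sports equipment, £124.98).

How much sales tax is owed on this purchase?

Bookshelf £227.90: furniture → 6% → £13.67
Allergy tablets £18.21: nonprescription drugs → 6% → £1.09
Area rug (5x8) £138.10: furniture → 6% → £8.29
Tennis racket £194.22: sports equipment, £125.00 or more → 8.75% → £16.99
Vitamin D (90 ct) £19.18: nonprescription drugs → 6% → £1.15
Basketball £20.32: sports equipment, under £125.00 → 0% → £0.00
Cold medicine £17.40: nonprescription drugs → 6% → £1.04
Eye drops £12.86: nonprescription drugs → 6% → £0.77
Fishing rod £124.98: sports equipment, under £125.00 → 0% → £0.00
Total tax = £13.67 + £1.09 + £8.29 + £16.99 + £1.15 + £1.04 + £0.77 = £43.00

£43.00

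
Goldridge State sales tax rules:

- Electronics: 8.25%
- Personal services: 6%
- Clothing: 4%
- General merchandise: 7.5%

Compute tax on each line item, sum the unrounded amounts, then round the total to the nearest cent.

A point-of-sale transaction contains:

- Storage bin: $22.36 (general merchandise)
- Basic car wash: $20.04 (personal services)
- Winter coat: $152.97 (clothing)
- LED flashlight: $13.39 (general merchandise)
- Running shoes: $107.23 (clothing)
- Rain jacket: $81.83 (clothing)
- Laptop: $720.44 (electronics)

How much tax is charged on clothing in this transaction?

$13.68

Winter coat $152.97: clothing → 4% → $6.1188
Running shoes $107.23: clothing → 4% → $4.2892
Rain jacket $81.83: clothing → 4% → $3.2732
Tax on clothing: unrounded sum = $13.6812 → $13.68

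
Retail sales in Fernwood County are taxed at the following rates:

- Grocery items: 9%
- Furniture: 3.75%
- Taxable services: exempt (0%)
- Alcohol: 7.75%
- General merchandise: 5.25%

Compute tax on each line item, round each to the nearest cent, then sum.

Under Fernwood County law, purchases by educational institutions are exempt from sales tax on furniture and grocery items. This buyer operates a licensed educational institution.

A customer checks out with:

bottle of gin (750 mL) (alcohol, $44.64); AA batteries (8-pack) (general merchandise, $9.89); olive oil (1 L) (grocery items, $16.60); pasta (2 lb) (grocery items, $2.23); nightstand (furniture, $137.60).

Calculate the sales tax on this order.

$3.98

Bottle of gin (750 mL) $44.64: alcohol → 7.75% → $3.46
AA batteries (8-pack) $9.89: general merchandise → 5.25% → $0.52
Olive oil (1 L) $16.60: grocery items, buyer-exempt → 0% → $0.00
Pasta (2 lb) $2.23: grocery items, buyer-exempt → 0% → $0.00
Nightstand $137.60: furniture, buyer-exempt → 0% → $0.00
Total tax = $3.46 + $0.52 = $3.98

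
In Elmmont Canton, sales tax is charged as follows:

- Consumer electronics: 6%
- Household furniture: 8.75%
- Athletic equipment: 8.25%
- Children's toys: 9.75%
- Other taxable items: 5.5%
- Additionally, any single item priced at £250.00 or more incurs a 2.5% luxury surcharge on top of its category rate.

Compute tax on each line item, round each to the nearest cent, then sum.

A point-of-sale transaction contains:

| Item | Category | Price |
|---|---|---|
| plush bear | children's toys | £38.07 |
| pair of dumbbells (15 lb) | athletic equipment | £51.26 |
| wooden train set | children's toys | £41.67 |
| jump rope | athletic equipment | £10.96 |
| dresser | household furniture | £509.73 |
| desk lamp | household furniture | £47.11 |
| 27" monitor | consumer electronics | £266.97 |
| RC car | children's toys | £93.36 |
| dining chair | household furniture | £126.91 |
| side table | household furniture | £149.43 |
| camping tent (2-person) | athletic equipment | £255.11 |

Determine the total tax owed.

£157.75

Plush bear £38.07: children's toys → 9.75% → £3.71
Pair of dumbbells (15 lb) £51.26: athletic equipment → 8.25% → £4.23
Wooden train set £41.67: children's toys → 9.75% → £4.06
Jump rope £10.96: athletic equipment → 8.25% → £0.90
Dresser £509.73: household furniture → 8.75% + 2.5% surcharge = 11.25% → £57.34
Desk lamp £47.11: household furniture → 8.75% → £4.12
27" monitor £266.97: consumer electronics → 6% + 2.5% surcharge = 8.5% → £22.69
RC car £93.36: children's toys → 9.75% → £9.10
Dining chair £126.91: household furniture → 8.75% → £11.10
Side table £149.43: household furniture → 8.75% → £13.08
Camping tent (2-person) £255.11: athletic equipment → 8.25% + 2.5% surcharge = 10.75% → £27.42
Total tax = £3.71 + £4.23 + £4.06 + £0.90 + £57.34 + £4.12 + £22.69 + £9.10 + £11.10 + £13.08 + £27.42 = £157.75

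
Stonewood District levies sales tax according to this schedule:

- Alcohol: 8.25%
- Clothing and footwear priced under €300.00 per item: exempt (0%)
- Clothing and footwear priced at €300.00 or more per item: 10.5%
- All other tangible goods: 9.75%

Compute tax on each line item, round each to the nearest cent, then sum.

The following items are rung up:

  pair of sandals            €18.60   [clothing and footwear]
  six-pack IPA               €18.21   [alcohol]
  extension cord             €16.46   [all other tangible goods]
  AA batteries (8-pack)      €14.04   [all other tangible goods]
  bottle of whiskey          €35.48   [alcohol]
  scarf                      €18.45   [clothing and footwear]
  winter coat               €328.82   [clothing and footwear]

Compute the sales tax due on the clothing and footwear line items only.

€34.53

Pair of sandals €18.60: clothing and footwear, under €300.00 → 0% → €0.00
Scarf €18.45: clothing and footwear, under €300.00 → 0% → €0.00
Winter coat €328.82: clothing and footwear, €300.00 or more → 10.5% → €34.53
Tax on clothing and footwear = €0.00 + €0.00 + €34.53 = €34.53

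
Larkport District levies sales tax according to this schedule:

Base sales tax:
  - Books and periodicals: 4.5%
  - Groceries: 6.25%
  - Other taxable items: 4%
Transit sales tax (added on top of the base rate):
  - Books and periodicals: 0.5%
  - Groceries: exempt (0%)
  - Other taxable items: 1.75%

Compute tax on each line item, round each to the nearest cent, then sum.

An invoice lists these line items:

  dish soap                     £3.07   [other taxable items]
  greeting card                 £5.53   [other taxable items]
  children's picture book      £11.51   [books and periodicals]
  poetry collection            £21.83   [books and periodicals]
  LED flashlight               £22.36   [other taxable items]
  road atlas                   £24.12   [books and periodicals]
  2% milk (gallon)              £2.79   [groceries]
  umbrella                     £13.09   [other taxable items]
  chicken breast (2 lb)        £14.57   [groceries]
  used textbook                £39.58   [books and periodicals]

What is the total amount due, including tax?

£166.93

Dish soap £3.07: other taxable items → 4% + 1.75% transit = 5.75% → £0.18
Greeting card £5.53: other taxable items → 4% + 1.75% transit = 5.75% → £0.32
Children's picture book £11.51: books and periodicals → 4.5% + 0.5% transit = 5% → £0.58
Poetry collection £21.83: books and periodicals → 4.5% + 0.5% transit = 5% → £1.09
LED flashlight £22.36: other taxable items → 4% + 1.75% transit = 5.75% → £1.29
Road atlas £24.12: books and periodicals → 4.5% + 0.5% transit = 5% → £1.21
2% milk (gallon) £2.79: groceries → 6.25% + 0% transit = 6.25% → £0.17
Umbrella £13.09: other taxable items → 4% + 1.75% transit = 5.75% → £0.75
Chicken breast (2 lb) £14.57: groceries → 6.25% + 0% transit = 6.25% → £0.91
Used textbook £39.58: books and periodicals → 4.5% + 0.5% transit = 5% → £1.98
Subtotal = £158.45; tax = £8.48; total due = £166.93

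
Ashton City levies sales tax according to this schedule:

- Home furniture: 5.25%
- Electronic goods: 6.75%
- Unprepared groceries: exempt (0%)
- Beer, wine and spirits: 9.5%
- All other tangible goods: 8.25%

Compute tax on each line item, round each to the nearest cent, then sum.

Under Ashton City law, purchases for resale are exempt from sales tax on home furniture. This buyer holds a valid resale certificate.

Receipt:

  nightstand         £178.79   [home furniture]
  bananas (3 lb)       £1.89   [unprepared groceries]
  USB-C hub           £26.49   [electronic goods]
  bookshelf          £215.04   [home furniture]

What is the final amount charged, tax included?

£424.00

Nightstand £178.79: home furniture, buyer-exempt → 0% → £0.00
Bananas (3 lb) £1.89: unprepared groceries → 0% → £0.00
USB-C hub £26.49: electronic goods → 6.75% → £1.79
Bookshelf £215.04: home furniture, buyer-exempt → 0% → £0.00
Subtotal = £422.21; tax = £1.79; total due = £424.00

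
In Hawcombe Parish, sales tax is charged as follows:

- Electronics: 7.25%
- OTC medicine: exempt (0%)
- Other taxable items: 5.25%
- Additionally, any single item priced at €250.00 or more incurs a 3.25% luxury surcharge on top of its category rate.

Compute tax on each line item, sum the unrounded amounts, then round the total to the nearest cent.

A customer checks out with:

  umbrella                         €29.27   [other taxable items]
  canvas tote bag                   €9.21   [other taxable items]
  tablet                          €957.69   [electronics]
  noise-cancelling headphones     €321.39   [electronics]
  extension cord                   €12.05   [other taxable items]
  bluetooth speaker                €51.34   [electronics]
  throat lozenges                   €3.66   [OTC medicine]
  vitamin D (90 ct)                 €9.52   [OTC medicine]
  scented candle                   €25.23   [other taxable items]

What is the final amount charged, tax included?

€1561.36

Umbrella €29.27: other taxable items → 5.25% → €1.536675
Canvas tote bag €9.21: other taxable items → 5.25% → €0.483525
Tablet €957.69: electronics → 7.25% + 3.25% surcharge = 10.5% → €100.55745
Noise-cancelling headphones €321.39: electronics → 7.25% + 3.25% surcharge = 10.5% → €33.74595
Extension cord €12.05: other taxable items → 5.25% → €0.632625
Bluetooth speaker €51.34: electronics → 7.25% → €3.72215
Throat lozenges €3.66: OTC medicine → 0% → €0.00
Vitamin D (90 ct) €9.52: OTC medicine → 0% → €0.00
Scented candle €25.23: other taxable items → 5.25% → €1.324575
Subtotal = €1419.36; unrounded tax = €142.00295 → €142.00; total due = €1561.36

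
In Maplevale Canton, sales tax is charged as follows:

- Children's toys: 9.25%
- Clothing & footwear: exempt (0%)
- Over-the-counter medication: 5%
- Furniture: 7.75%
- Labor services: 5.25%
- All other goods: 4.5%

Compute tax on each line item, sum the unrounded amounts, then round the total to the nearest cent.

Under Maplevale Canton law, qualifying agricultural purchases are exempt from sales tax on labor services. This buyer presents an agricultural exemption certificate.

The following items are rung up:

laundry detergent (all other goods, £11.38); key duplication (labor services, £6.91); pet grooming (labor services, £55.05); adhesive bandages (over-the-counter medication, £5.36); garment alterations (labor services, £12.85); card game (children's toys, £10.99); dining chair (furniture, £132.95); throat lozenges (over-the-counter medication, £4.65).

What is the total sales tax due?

£12.33

Laundry detergent £11.38: all other goods → 4.5% → £0.5121
Key duplication £6.91: labor services, buyer-exempt → 0% → £0.00
Pet grooming £55.05: labor services, buyer-exempt → 0% → £0.00
Adhesive bandages £5.36: over-the-counter medication → 5% → £0.268
Garment alterations £12.85: labor services, buyer-exempt → 0% → £0.00
Card game £10.99: children's toys → 9.25% → £1.016575
Dining chair £132.95: furniture → 7.75% → £10.303625
Throat lozenges £4.65: over-the-counter medication → 5% → £0.2325
Unrounded tax sum = £12.3328 → £12.33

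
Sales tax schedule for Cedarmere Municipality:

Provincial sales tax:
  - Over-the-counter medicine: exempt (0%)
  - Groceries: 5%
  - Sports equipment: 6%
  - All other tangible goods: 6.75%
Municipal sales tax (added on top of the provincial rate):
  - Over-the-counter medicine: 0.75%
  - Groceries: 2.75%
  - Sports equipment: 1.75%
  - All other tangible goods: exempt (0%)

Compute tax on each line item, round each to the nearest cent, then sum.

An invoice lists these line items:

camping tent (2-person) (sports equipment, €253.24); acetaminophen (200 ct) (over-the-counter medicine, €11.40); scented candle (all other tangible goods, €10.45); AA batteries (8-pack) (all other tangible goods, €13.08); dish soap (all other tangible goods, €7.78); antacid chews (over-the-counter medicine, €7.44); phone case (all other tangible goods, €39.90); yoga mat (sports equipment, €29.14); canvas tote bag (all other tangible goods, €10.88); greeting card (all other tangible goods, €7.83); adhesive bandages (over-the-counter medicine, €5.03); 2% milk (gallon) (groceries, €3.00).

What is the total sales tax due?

€28.38

Camping tent (2-person) €253.24: sports equipment → 6% + 1.75% municipal = 7.75% → €19.63
Acetaminophen (200 ct) €11.40: over-the-counter medicine → 0% + 0.75% municipal = 0.75% → €0.09
Scented candle €10.45: all other tangible goods → 6.75% + 0% municipal = 6.75% → €0.71
AA batteries (8-pack) €13.08: all other tangible goods → 6.75% + 0% municipal = 6.75% → €0.88
Dish soap €7.78: all other tangible goods → 6.75% + 0% municipal = 6.75% → €0.53
Antacid chews €7.44: over-the-counter medicine → 0% + 0.75% municipal = 0.75% → €0.06
Phone case €39.90: all other tangible goods → 6.75% + 0% municipal = 6.75% → €2.69
Yoga mat €29.14: sports equipment → 6% + 1.75% municipal = 7.75% → €2.26
Canvas tote bag €10.88: all other tangible goods → 6.75% + 0% municipal = 6.75% → €0.73
Greeting card €7.83: all other tangible goods → 6.75% + 0% municipal = 6.75% → €0.53
Adhesive bandages €5.03: over-the-counter medicine → 0% + 0.75% municipal = 0.75% → €0.04
2% milk (gallon) €3.00: groceries → 5% + 2.75% municipal = 7.75% → €0.23
Total tax = €19.63 + €0.09 + €0.71 + €0.88 + €0.53 + €0.06 + €2.69 + €2.26 + €0.73 + €0.53 + €0.04 + €0.23 = €28.38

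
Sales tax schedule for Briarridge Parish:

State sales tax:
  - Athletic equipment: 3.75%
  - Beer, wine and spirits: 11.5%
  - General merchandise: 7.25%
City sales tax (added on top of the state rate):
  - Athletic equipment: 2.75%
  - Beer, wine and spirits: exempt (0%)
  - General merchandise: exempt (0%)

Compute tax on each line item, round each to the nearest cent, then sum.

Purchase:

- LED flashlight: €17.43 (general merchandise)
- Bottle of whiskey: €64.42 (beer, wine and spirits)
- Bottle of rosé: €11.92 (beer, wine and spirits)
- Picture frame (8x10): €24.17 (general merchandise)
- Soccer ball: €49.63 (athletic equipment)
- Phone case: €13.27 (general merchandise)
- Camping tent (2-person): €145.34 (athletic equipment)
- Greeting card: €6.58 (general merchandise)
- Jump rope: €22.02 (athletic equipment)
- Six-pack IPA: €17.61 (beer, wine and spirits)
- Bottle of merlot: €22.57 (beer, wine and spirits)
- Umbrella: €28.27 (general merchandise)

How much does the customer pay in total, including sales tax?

€457.25

LED flashlight €17.43: general merchandise → 7.25% + 0% city = 7.25% → €1.26
Bottle of whiskey €64.42: beer, wine and spirits → 11.5% + 0% city = 11.5% → €7.41
Bottle of rosé €11.92: beer, wine and spirits → 11.5% + 0% city = 11.5% → €1.37
Picture frame (8x10) €24.17: general merchandise → 7.25% + 0% city = 7.25% → €1.75
Soccer ball €49.63: athletic equipment → 3.75% + 2.75% city = 6.5% → €3.23
Phone case €13.27: general merchandise → 7.25% + 0% city = 7.25% → €0.96
Camping tent (2-person) €145.34: athletic equipment → 3.75% + 2.75% city = 6.5% → €9.45
Greeting card €6.58: general merchandise → 7.25% + 0% city = 7.25% → €0.48
Jump rope €22.02: athletic equipment → 3.75% + 2.75% city = 6.5% → €1.43
Six-pack IPA €17.61: beer, wine and spirits → 11.5% + 0% city = 11.5% → €2.03
Bottle of merlot €22.57: beer, wine and spirits → 11.5% + 0% city = 11.5% → €2.60
Umbrella €28.27: general merchandise → 7.25% + 0% city = 7.25% → €2.05
Subtotal = €423.23; tax = €34.02; total due = €457.25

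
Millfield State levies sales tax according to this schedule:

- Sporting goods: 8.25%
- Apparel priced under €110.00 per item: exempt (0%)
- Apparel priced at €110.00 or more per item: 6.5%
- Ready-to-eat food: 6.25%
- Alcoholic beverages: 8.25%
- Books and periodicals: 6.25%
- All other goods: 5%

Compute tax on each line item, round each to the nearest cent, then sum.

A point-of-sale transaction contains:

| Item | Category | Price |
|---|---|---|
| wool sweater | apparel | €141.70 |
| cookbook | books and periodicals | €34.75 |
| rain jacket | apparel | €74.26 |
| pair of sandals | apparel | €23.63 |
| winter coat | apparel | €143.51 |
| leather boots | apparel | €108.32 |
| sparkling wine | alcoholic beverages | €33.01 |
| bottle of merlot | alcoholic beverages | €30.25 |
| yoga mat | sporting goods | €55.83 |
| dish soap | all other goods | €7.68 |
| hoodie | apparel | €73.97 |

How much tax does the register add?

€30.92

Wool sweater €141.70: apparel, €110.00 or more → 6.5% → €9.21
Cookbook €34.75: books and periodicals → 6.25% → €2.17
Rain jacket €74.26: apparel, under €110.00 → 0% → €0.00
Pair of sandals €23.63: apparel, under €110.00 → 0% → €0.00
Winter coat €143.51: apparel, €110.00 or more → 6.5% → €9.33
Leather boots €108.32: apparel, under €110.00 → 0% → €0.00
Sparkling wine €33.01: alcoholic beverages → 8.25% → €2.72
Bottle of merlot €30.25: alcoholic beverages → 8.25% → €2.50
Yoga mat €55.83: sporting goods → 8.25% → €4.61
Dish soap €7.68: all other goods → 5% → €0.38
Hoodie €73.97: apparel, under €110.00 → 0% → €0.00
Total tax = €9.21 + €2.17 + €9.33 + €2.72 + €2.50 + €4.61 + €0.38 = €30.92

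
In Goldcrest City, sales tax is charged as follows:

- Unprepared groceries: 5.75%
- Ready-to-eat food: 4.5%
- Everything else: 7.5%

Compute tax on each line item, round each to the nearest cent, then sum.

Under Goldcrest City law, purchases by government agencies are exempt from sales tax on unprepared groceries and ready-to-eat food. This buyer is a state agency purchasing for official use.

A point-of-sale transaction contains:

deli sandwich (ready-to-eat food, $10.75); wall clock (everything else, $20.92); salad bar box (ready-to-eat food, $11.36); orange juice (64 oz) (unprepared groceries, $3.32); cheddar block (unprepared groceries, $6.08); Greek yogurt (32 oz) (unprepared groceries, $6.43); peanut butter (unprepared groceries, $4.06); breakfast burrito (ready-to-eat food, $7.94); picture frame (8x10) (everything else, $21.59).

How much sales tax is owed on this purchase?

Deli sandwich $10.75: ready-to-eat food, buyer-exempt → 0% → $0.00
Wall clock $20.92: everything else → 7.5% → $1.57
Salad bar box $11.36: ready-to-eat food, buyer-exempt → 0% → $0.00
Orange juice (64 oz) $3.32: unprepared groceries, buyer-exempt → 0% → $0.00
Cheddar block $6.08: unprepared groceries, buyer-exempt → 0% → $0.00
Greek yogurt (32 oz) $6.43: unprepared groceries, buyer-exempt → 0% → $0.00
Peanut butter $4.06: unprepared groceries, buyer-exempt → 0% → $0.00
Breakfast burrito $7.94: ready-to-eat food, buyer-exempt → 0% → $0.00
Picture frame (8x10) $21.59: everything else → 7.5% → $1.62
Total tax = $1.57 + $1.62 = $3.19

$3.19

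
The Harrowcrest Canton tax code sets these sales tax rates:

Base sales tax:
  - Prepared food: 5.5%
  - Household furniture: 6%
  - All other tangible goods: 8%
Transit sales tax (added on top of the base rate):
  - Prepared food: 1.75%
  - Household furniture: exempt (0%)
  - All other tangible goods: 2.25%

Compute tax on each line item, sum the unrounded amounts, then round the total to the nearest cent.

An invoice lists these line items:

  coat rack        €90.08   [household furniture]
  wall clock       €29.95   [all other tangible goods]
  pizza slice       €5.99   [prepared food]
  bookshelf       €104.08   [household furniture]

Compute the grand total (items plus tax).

Coat rack €90.08: household furniture → 6% + 0% transit = 6% → €5.4048
Wall clock €29.95: all other tangible goods → 8% + 2.25% transit = 10.25% → €3.069875
Pizza slice €5.99: prepared food → 5.5% + 1.75% transit = 7.25% → €0.434275
Bookshelf €104.08: household furniture → 6% + 0% transit = 6% → €6.2448
Subtotal = €230.10; unrounded tax = €15.15375 → €15.15; total due = €245.25

€245.25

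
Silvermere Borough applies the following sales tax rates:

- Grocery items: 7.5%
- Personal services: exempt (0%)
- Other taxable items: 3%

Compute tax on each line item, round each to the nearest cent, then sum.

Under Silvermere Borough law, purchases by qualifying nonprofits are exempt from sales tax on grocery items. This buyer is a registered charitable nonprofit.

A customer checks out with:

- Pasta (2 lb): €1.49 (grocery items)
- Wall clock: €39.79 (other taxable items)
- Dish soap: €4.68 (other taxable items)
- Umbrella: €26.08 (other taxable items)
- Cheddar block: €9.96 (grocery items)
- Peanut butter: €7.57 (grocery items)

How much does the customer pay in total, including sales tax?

€91.68

Pasta (2 lb) €1.49: grocery items, buyer-exempt → 0% → €0.00
Wall clock €39.79: other taxable items → 3% → €1.19
Dish soap €4.68: other taxable items → 3% → €0.14
Umbrella €26.08: other taxable items → 3% → €0.78
Cheddar block €9.96: grocery items, buyer-exempt → 0% → €0.00
Peanut butter €7.57: grocery items, buyer-exempt → 0% → €0.00
Subtotal = €89.57; tax = €2.11; total due = €91.68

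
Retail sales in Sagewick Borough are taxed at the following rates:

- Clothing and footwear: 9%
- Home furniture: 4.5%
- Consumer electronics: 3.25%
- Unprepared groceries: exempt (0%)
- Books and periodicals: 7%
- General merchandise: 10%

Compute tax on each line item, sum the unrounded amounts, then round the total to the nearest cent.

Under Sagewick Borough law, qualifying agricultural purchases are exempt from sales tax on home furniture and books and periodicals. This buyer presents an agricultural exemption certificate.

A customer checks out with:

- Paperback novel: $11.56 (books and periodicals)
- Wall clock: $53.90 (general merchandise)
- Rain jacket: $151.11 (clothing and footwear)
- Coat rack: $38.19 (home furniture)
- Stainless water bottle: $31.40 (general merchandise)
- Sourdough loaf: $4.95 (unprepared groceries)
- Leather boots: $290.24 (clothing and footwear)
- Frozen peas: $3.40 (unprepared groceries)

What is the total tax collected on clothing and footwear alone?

Rain jacket $151.11: clothing and footwear → 9% → $13.5999
Leather boots $290.24: clothing and footwear → 9% → $26.1216
Tax on clothing and footwear: unrounded sum = $39.7215 → $39.72

$39.72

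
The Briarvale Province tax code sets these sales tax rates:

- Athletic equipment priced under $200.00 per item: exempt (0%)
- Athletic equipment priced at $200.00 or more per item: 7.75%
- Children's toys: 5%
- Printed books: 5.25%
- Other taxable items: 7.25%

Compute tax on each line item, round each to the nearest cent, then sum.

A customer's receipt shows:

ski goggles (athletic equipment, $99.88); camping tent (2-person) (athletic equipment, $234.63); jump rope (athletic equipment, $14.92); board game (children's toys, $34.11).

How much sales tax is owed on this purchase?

$19.89

Ski goggles $99.88: athletic equipment, under $200.00 → 0% → $0.00
Camping tent (2-person) $234.63: athletic equipment, $200.00 or more → 7.75% → $18.18
Jump rope $14.92: athletic equipment, under $200.00 → 0% → $0.00
Board game $34.11: children's toys → 5% → $1.71
Total tax = $18.18 + $1.71 = $19.89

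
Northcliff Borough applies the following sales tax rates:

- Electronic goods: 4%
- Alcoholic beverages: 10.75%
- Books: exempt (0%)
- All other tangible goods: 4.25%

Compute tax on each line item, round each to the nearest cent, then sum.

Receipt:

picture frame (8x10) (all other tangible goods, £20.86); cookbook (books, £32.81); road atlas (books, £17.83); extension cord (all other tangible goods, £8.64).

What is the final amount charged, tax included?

Picture frame (8x10) £20.86: all other tangible goods → 4.25% → £0.89
Cookbook £32.81: books → 0% → £0.00
Road atlas £17.83: books → 0% → £0.00
Extension cord £8.64: all other tangible goods → 4.25% → £0.37
Subtotal = £80.14; tax = £1.26; total due = £81.40

£81.40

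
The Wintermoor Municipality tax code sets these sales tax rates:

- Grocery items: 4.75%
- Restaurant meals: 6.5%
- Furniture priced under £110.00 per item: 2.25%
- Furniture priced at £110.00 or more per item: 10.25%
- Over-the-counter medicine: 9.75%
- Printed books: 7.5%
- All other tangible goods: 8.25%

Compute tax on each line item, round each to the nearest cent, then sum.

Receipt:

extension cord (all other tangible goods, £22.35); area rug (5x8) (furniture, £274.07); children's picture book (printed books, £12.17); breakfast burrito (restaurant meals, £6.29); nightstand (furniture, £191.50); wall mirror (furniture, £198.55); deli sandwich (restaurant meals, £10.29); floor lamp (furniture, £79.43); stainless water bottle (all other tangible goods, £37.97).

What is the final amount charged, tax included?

Extension cord £22.35: all other tangible goods → 8.25% → £1.84
Area rug (5x8) £274.07: furniture, £110.00 or more → 10.25% → £28.09
Children's picture book £12.17: printed books → 7.5% → £0.91
Breakfast burrito £6.29: restaurant meals → 6.5% → £0.41
Nightstand £191.50: furniture, £110.00 or more → 10.25% → £19.63
Wall mirror £198.55: furniture, £110.00 or more → 10.25% → £20.35
Deli sandwich £10.29: restaurant meals → 6.5% → £0.67
Floor lamp £79.43: furniture, under £110.00 → 2.25% → £1.79
Stainless water bottle £37.97: all other tangible goods → 8.25% → £3.13
Subtotal = £832.62; tax = £76.82; total due = £909.44

£909.44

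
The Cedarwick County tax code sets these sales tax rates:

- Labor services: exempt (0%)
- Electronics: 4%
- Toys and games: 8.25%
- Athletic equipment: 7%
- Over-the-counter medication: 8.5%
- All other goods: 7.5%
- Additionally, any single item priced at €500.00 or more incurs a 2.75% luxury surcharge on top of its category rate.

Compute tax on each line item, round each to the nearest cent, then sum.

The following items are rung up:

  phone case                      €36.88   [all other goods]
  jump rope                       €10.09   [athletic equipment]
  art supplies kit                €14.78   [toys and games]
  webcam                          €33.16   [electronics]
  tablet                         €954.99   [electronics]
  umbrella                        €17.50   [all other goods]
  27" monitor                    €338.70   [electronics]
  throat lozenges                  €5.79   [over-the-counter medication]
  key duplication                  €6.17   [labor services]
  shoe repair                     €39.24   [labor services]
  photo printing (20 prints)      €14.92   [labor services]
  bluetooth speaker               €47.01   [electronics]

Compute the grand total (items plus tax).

Phone case €36.88: all other goods → 7.5% → €2.77
Jump rope €10.09: athletic equipment → 7% → €0.71
Art supplies kit €14.78: toys and games → 8.25% → €1.22
Webcam €33.16: electronics → 4% → €1.33
Tablet €954.99: electronics → 4% + 2.75% surcharge = 6.75% → €64.46
Umbrella €17.50: all other goods → 7.5% → €1.31
27" monitor €338.70: electronics → 4% → €13.55
Throat lozenges €5.79: over-the-counter medication → 8.5% → €0.49
Key duplication €6.17: labor services → 0% → €0.00
Shoe repair €39.24: labor services → 0% → €0.00
Photo printing (20 prints) €14.92: labor services → 0% → €0.00
Bluetooth speaker €47.01: electronics → 4% → €1.88
Subtotal = €1519.23; tax = €87.72; total due = €1606.95

€1606.95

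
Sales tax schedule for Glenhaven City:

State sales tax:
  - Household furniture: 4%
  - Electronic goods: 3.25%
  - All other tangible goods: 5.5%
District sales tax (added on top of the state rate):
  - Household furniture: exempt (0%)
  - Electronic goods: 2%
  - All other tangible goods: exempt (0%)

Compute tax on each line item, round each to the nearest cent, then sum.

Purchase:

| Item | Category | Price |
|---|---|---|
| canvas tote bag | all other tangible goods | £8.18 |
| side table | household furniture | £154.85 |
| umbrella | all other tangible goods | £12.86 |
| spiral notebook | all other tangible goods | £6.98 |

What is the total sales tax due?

£7.73

Canvas tote bag £8.18: all other tangible goods → 5.5% + 0% district = 5.5% → £0.45
Side table £154.85: household furniture → 4% + 0% district = 4% → £6.19
Umbrella £12.86: all other tangible goods → 5.5% + 0% district = 5.5% → £0.71
Spiral notebook £6.98: all other tangible goods → 5.5% + 0% district = 5.5% → £0.38
Total tax = £0.45 + £6.19 + £0.71 + £0.38 = £7.73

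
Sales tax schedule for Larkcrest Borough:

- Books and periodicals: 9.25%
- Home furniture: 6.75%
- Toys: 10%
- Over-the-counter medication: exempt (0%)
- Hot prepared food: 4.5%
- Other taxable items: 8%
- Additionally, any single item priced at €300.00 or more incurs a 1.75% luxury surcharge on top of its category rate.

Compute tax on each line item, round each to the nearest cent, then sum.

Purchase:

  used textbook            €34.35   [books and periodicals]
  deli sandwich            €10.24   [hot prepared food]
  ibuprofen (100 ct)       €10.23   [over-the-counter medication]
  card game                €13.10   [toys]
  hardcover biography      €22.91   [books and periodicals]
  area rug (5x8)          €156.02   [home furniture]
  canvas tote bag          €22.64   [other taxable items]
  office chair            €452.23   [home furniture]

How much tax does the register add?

€57.85

Used textbook €34.35: books and periodicals → 9.25% → €3.18
Deli sandwich €10.24: hot prepared food → 4.5% → €0.46
Ibuprofen (100 ct) €10.23: over-the-counter medication → 0% → €0.00
Card game €13.10: toys → 10% → €1.31
Hardcover biography €22.91: books and periodicals → 9.25% → €2.12
Area rug (5x8) €156.02: home furniture → 6.75% → €10.53
Canvas tote bag €22.64: other taxable items → 8% → €1.81
Office chair €452.23: home furniture → 6.75% + 1.75% surcharge = 8.5% → €38.44
Total tax = €3.18 + €0.46 + €1.31 + €2.12 + €10.53 + €1.81 + €38.44 = €57.85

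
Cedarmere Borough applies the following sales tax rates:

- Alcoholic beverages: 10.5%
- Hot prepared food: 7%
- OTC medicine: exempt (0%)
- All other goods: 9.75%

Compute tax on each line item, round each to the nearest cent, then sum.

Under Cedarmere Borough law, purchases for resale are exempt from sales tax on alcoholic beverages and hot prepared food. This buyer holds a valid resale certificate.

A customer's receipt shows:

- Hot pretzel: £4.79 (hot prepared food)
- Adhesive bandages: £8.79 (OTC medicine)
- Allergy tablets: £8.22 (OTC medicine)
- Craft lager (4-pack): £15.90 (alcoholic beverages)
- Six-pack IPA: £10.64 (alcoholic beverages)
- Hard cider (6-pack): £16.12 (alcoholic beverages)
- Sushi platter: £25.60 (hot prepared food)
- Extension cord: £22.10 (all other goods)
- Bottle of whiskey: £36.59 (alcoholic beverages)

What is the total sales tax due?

£2.15

Hot pretzel £4.79: hot prepared food, buyer-exempt → 0% → £0.00
Adhesive bandages £8.79: OTC medicine → 0% → £0.00
Allergy tablets £8.22: OTC medicine → 0% → £0.00
Craft lager (4-pack) £15.90: alcoholic beverages, buyer-exempt → 0% → £0.00
Six-pack IPA £10.64: alcoholic beverages, buyer-exempt → 0% → £0.00
Hard cider (6-pack) £16.12: alcoholic beverages, buyer-exempt → 0% → £0.00
Sushi platter £25.60: hot prepared food, buyer-exempt → 0% → £0.00
Extension cord £22.10: all other goods → 9.75% → £2.15
Bottle of whiskey £36.59: alcoholic beverages, buyer-exempt → 0% → £0.00
Total tax = £2.15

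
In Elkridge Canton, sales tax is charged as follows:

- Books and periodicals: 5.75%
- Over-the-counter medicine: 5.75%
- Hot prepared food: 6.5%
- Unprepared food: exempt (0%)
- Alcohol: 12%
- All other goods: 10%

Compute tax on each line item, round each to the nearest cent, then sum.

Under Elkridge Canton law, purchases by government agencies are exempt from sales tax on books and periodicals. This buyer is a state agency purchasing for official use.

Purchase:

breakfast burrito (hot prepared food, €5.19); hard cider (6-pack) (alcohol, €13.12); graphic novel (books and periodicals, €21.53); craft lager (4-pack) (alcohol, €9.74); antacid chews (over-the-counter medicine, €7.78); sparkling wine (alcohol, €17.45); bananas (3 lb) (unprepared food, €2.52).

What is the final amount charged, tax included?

€82.95

Breakfast burrito €5.19: hot prepared food → 6.5% → €0.34
Hard cider (6-pack) €13.12: alcohol → 12% → €1.57
Graphic novel €21.53: books and periodicals, buyer-exempt → 0% → €0.00
Craft lager (4-pack) €9.74: alcohol → 12% → €1.17
Antacid chews €7.78: over-the-counter medicine → 5.75% → €0.45
Sparkling wine €17.45: alcohol → 12% → €2.09
Bananas (3 lb) €2.52: unprepared food → 0% → €0.00
Subtotal = €77.33; tax = €5.62; total due = €82.95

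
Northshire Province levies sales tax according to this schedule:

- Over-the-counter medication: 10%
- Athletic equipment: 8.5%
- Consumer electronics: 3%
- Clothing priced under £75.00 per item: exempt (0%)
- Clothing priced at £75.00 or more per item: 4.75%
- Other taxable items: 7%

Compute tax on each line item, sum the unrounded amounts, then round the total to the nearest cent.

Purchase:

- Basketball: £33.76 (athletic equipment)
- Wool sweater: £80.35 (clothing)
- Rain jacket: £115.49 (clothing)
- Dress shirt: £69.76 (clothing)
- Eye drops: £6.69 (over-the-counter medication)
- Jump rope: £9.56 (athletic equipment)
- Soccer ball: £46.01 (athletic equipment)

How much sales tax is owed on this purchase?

£17.56

Basketball £33.76: athletic equipment → 8.5% → £2.8696
Wool sweater £80.35: clothing, £75.00 or more → 4.75% → £3.816625
Rain jacket £115.49: clothing, £75.00 or more → 4.75% → £5.485775
Dress shirt £69.76: clothing, under £75.00 → 0% → £0.00
Eye drops £6.69: over-the-counter medication → 10% → £0.669
Jump rope £9.56: athletic equipment → 8.5% → £0.8126
Soccer ball £46.01: athletic equipment → 8.5% → £3.91085
Unrounded tax sum = £17.56445 → £17.56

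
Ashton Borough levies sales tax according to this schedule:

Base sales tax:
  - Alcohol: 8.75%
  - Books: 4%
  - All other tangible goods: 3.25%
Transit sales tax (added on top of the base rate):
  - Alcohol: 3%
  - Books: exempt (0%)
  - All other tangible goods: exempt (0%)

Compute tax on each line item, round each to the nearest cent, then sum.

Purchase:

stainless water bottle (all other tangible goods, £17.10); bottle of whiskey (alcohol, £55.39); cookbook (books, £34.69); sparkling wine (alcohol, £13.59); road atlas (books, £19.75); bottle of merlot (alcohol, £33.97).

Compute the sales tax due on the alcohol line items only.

Bottle of whiskey £55.39: alcohol → 8.75% + 3% transit = 11.75% → £6.51
Sparkling wine £13.59: alcohol → 8.75% + 3% transit = 11.75% → £1.60
Bottle of merlot £33.97: alcohol → 8.75% + 3% transit = 11.75% → £3.99
Tax on alcohol = £6.51 + £1.60 + £3.99 = £12.10

£12.10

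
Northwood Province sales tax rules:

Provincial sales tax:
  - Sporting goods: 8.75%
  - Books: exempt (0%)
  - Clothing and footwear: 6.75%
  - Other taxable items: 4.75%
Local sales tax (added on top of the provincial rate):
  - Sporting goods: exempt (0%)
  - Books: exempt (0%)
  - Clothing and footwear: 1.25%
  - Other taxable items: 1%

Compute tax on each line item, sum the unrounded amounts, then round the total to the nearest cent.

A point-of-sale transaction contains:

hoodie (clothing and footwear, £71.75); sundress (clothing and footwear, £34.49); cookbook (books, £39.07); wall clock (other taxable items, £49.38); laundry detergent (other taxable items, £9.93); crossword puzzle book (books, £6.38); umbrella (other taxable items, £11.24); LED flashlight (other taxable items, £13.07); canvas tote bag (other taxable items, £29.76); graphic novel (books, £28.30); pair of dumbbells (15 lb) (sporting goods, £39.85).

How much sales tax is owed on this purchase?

Hoodie £71.75: clothing and footwear → 6.75% + 1.25% local = 8% → £5.74
Sundress £34.49: clothing and footwear → 6.75% + 1.25% local = 8% → £2.7592
Cookbook £39.07: books → 0% + 0% local = 0% → £0.00
Wall clock £49.38: other taxable items → 4.75% + 1% local = 5.75% → £2.83935
Laundry detergent £9.93: other taxable items → 4.75% + 1% local = 5.75% → £0.570975
Crossword puzzle book £6.38: books → 0% + 0% local = 0% → £0.00
Umbrella £11.24: other taxable items → 4.75% + 1% local = 5.75% → £0.6463
LED flashlight £13.07: other taxable items → 4.75% + 1% local = 5.75% → £0.751525
Canvas tote bag £29.76: other taxable items → 4.75% + 1% local = 5.75% → £1.7112
Graphic novel £28.30: books → 0% + 0% local = 0% → £0.00
Pair of dumbbells (15 lb) £39.85: sporting goods → 8.75% + 0% local = 8.75% → £3.486875
Unrounded tax sum = £18.505425 → £18.51

£18.51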